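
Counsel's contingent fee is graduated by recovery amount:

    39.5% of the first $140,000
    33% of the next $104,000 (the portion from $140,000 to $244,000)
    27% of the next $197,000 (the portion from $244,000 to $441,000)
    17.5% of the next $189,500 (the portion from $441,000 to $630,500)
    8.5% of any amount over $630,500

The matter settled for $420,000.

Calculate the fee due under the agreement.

First $140,000 at 39.5% = $55,300.00
Next $104,000 at 33% = $34,320.00
Remaining $176,000 at 27% = $47,520.00
Fee: $55,300.00 + $34,320.00 + $47,520.00 = $137,140.00

$137,140.00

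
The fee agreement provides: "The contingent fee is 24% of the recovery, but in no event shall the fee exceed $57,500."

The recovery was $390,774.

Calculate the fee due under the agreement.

24% of $390,774 = $93,785.76
That exceeds the $57,500 cap, so the fee is capped at $57,500.

$57,500.00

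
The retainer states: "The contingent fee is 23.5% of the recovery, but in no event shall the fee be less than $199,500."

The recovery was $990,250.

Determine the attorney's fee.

23.5% of $990,250 = $232,708.75
That exceeds the $199,500 minimum.

$232,708.75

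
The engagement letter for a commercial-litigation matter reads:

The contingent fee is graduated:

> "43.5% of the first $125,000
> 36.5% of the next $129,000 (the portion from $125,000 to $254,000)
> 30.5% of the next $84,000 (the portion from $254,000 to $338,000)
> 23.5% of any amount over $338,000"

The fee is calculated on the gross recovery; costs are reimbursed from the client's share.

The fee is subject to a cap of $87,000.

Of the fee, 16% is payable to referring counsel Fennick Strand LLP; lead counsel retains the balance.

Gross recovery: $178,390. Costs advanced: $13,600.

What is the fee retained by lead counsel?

$62,044.37

Fee base is the gross recovery, $178,390; costs are reimbursed separately.
First $125,000 at 43.5% = $54,375.00
Remaining $53,390 at 36.5% = $19,487.35
Fee: $54,375.00 + $19,487.35 = $73,862.35
$73,862.35 is under the $87,000 cap.
Referral share: 16% of $73,862.35 = $11,817.98; lead counsel retains $73,862.35 − $11,817.98 = $62,044.37.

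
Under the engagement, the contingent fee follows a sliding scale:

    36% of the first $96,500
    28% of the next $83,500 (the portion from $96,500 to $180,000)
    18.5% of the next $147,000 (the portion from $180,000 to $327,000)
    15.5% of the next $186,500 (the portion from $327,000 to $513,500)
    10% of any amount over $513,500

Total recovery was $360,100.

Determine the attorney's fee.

$90,445.50

First $96,500 at 36% = $34,740.00
Next $83,500 at 28% = $23,380.00
Next $147,000 at 18.5% = $27,195.00
Remaining $33,100 at 15.5% = $5,130.50
Fee: $34,740.00 + $23,380.00 + $27,195.00 + $5,130.50 = $90,445.50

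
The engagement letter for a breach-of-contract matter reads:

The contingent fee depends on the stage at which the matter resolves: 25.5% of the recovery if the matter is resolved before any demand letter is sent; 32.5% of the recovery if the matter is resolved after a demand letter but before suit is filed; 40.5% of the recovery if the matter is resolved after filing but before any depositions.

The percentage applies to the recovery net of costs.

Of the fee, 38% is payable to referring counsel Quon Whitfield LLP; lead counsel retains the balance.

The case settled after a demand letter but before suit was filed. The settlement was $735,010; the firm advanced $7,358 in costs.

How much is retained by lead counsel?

Fee base (net of costs): $735,010 − $7,358 = $727,652
The matter settled after a demand letter but before suit was filed, so the 32.5% rate applies.
$727,652 × 32.5% = $236,486.90
Referral share: 38% of $236,486.90 = $89,865.02; lead counsel retains $236,486.90 − $89,865.02 = $146,621.88.

$146,621.88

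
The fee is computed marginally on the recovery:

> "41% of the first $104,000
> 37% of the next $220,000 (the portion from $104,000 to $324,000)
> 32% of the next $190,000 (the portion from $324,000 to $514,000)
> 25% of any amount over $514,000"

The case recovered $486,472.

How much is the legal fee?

$176,031.04

First $104,000 at 41% = $42,640.00
Next $220,000 at 37% = $81,400.00
Remaining $162,472 at 32% = $51,991.04
Fee: $42,640.00 + $81,400.00 + $51,991.04 = $176,031.04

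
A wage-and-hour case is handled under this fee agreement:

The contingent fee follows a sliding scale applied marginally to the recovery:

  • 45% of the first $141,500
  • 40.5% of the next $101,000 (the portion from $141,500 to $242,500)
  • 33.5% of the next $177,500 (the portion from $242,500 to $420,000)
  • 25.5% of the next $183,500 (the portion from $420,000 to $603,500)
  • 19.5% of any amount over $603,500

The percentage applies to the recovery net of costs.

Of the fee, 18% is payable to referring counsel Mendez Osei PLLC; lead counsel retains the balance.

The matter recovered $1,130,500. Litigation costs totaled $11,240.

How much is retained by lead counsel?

Fee base (net of costs): $1,130,500 − $11,240 = $1,119,260
First $141,500 at 45% = $63,675.00
Next $101,000 at 40.5% = $40,905.00
Next $177,500 at 33.5% = $59,462.50
Next $183,500 at 25.5% = $46,792.50
Remaining $515,760 at 19.5% = $100,573.20
Fee: $63,675.00 + $40,905.00 + $59,462.50 + $46,792.50 + $100,573.20 = $311,408.20
Referral share: 18% of $311,408.20 = $56,053.48; lead counsel retains $311,408.20 − $56,053.48 = $255,354.72.

$255,354.72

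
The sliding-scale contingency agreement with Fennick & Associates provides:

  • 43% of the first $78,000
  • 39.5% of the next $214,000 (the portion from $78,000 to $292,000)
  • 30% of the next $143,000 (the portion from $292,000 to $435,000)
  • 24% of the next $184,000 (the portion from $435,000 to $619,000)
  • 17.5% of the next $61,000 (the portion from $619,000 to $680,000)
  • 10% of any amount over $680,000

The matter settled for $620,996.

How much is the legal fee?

First $78,000 at 43% = $33,540.00
Next $214,000 at 39.5% = $84,530.00
Next $143,000 at 30% = $42,900.00
Next $184,000 at 24% = $44,160.00
Remaining $1,996 at 17.5% = $349.30
Fee: $33,540.00 + $84,530.00 + $42,900.00 + $44,160.00 + $349.30 = $205,479.30

$205,479.30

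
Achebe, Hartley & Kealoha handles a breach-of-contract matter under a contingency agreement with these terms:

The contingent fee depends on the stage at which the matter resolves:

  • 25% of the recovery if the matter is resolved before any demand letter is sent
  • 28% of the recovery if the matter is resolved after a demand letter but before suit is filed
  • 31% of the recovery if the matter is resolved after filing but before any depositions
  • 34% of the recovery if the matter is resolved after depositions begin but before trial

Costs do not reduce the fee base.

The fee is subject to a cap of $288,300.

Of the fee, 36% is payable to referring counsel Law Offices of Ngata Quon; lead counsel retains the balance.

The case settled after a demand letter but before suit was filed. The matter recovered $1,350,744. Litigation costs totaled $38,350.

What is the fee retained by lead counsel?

Fee base is the gross recovery, $1,350,744; costs are reimbursed separately.
The matter settled after a demand letter but before suit was filed, so the 28% rate applies.
$1,350,744 × 28% = $378,208.32
$378,208.32 exceeds the $288,300 cap, so the fee is capped at $288,300.00.
Referral share: 36% of $288,300.00 = $103,788.00; lead counsel retains $288,300.00 − $103,788.00 = $184,512.00.

$184,512.00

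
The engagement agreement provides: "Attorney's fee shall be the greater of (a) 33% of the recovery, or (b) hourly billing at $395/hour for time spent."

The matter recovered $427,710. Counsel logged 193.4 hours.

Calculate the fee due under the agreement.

$141,144.30

(a) 33% of $427,710 = $141,144.30
(b) 193.4 × $395 = $76,393.00
The greater is (a): $141,144.30.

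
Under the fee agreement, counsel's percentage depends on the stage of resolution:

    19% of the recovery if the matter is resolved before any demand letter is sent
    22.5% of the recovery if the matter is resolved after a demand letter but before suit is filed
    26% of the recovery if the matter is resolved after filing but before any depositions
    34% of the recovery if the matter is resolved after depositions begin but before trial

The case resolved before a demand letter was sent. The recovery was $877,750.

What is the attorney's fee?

$166,772.50

The matter resolved before a demand letter was sent, so the 19% rate applies.
$877,750 × 19% = $166,772.50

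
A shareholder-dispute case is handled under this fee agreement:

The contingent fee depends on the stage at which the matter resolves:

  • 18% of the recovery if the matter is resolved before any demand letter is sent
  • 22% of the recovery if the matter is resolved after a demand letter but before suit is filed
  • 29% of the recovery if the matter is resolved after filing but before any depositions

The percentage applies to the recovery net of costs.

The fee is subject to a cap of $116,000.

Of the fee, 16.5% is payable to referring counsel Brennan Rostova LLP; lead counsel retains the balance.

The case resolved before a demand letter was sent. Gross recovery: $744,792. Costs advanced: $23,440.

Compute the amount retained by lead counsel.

$96,860.00

Fee base (net of costs): $744,792 − $23,440 = $721,352
The matter resolved before a demand letter was sent, so the 18% rate applies.
$721,352 × 18% = $129,843.36
$129,843.36 exceeds the $116,000 cap, so the fee is capped at $116,000.00.
Referral share: 16.5% of $116,000.00 = $19,140.00; lead counsel retains $116,000.00 − $19,140.00 = $96,860.00.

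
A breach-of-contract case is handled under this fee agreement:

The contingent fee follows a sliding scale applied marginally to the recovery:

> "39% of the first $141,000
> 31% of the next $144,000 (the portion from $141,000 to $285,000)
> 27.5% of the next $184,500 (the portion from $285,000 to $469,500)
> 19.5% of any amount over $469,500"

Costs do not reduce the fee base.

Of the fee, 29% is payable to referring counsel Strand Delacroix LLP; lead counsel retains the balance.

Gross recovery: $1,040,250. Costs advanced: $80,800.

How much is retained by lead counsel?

Fee base is the gross recovery, $1,040,250; costs are reimbursed separately.
First $141,000 at 39% = $54,990.00
Next $144,000 at 31% = $44,640.00
Next $184,500 at 27.5% = $50,737.50
Remaining $570,750 at 19.5% = $111,296.25
Fee: $54,990.00 + $44,640.00 + $50,737.50 + $111,296.25 = $261,663.75
Referral share: 29% of $261,663.75 = $75,882.49; lead counsel retains $261,663.75 − $75,882.49 = $185,781.26.

$185,781.26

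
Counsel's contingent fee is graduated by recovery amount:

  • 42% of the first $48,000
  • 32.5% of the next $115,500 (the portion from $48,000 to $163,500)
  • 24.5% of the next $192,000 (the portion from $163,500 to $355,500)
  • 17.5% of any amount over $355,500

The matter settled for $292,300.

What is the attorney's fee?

First $48,000 at 42% = $20,160.00
Next $115,500 at 32.5% = $37,537.50
Remaining $128,800 at 24.5% = $31,556.00
Fee: $20,160.00 + $37,537.50 + $31,556.00 = $89,253.50

$89,253.50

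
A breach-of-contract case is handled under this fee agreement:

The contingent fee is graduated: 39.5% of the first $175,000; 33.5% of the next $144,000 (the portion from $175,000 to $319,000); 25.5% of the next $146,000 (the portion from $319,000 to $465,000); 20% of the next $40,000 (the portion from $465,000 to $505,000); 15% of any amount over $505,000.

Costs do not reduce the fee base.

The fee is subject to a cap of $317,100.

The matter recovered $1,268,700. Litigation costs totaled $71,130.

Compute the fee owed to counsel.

Fee base is the gross recovery, $1,268,700; costs are reimbursed separately.
First $175,000 at 39.5% = $69,125.00
Next $144,000 at 33.5% = $48,240.00
Next $146,000 at 25.5% = $37,230.00
Next $40,000 at 20% = $8,000.00
Remaining $763,700 at 15% = $114,555.00
Fee: $69,125.00 + $48,240.00 + $37,230.00 + $8,000.00 + $114,555.00 = $277,150.00
$277,150.00 is under the $317,100 cap.

$277,150.00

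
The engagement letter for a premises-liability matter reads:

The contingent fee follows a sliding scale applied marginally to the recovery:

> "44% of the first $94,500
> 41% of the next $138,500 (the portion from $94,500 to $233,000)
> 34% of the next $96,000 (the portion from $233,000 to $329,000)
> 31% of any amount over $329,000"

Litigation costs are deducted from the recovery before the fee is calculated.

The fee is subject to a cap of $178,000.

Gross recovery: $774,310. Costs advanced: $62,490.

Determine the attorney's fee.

Fee base (net of costs): $774,310 − $62,490 = $711,820
First $94,500 at 44% = $41,580.00
Next $138,500 at 41% = $56,785.00
Next $96,000 at 34% = $32,640.00
Remaining $382,820 at 31% = $118,674.20
Fee: $41,580.00 + $56,785.00 + $32,640.00 + $118,674.20 = $249,679.20
$249,679.20 exceeds the $178,000 cap, so the fee is capped at $178,000.00.

$178,000.00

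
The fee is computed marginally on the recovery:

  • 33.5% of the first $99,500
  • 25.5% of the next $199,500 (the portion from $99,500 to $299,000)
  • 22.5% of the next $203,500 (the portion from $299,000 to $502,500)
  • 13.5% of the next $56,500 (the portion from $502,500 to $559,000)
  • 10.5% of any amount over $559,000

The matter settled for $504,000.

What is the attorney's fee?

$130,195.00

First $99,500 at 33.5% = $33,332.50
Next $199,500 at 25.5% = $50,872.50
Next $203,500 at 22.5% = $45,787.50
Remaining $1,500 at 13.5% = $202.50
Fee: $33,332.50 + $50,872.50 + $45,787.50 + $202.50 = $130,195.00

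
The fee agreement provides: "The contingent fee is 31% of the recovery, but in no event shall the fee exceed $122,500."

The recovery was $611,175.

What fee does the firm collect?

$122,500.00

31% of $611,175 = $189,464.25
That exceeds the $122,500 cap, so the fee is capped at $122,500.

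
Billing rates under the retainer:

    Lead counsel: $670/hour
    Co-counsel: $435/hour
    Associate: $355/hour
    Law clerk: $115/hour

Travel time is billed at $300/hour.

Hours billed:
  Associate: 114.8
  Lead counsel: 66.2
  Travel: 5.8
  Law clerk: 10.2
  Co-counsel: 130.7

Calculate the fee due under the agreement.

Lead counsel: 66.2 × $670 = $44,354.00
Co-counsel: 130.7 × $435 = $56,854.50
Associate: 114.8 × $355 = $40,754.00
Law clerk: 10.2 × $115 = $1,173.00
Subtotal: $44,354.00 + $56,854.50 + $40,754.00 + $1,173.00 = $143,135.50
Travel: 5.8 × $300 = $1,740.00
Total: $143,135.50 + $1,740.00 = $144,875.50

$144,875.50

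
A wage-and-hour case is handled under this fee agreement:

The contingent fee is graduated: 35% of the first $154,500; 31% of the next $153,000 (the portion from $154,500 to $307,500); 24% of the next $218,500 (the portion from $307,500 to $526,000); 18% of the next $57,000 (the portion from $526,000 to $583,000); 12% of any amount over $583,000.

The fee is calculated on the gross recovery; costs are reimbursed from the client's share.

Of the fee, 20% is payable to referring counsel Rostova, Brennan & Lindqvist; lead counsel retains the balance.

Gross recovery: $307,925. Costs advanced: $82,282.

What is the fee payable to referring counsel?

Fee base is the gross recovery, $307,925; costs are reimbursed separately.
First $154,500 at 35% = $54,075.00
Next $153,000 at 31% = $47,430.00
Remaining $425 at 24% = $102.00
Fee: $54,075.00 + $47,430.00 + $102.00 = $101,607.00
Referral share: 20% of $101,607.00 = $20,321.40; lead counsel retains $101,607.00 − $20,321.40 = $81,285.60.

$20,321.40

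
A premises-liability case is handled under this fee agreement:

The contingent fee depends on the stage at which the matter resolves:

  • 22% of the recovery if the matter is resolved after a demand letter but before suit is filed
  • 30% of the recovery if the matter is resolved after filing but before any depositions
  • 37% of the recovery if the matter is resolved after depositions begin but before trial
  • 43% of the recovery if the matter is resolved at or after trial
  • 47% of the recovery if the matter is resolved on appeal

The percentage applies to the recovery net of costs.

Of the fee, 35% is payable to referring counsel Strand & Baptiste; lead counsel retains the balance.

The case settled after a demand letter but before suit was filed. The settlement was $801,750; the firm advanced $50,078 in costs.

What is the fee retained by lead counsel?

$107,489.10

Fee base (net of costs): $801,750 − $50,078 = $751,672
The matter settled after a demand letter but before suit was filed, so the 22% rate applies.
$751,672 × 22% = $165,367.84
Referral share: 35% of $165,367.84 = $57,878.74; lead counsel retains $165,367.84 − $57,878.74 = $107,489.10.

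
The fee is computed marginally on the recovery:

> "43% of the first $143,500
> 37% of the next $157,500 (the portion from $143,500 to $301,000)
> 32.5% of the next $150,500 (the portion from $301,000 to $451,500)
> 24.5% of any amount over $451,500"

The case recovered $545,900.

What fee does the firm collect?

$192,020.50

First $143,500 at 43% = $61,705.00
Next $157,500 at 37% = $58,275.00
Next $150,500 at 32.5% = $48,912.50
Remaining $94,400 at 24.5% = $23,128.00
Fee: $61,705.00 + $58,275.00 + $48,912.50 + $23,128.00 = $192,020.50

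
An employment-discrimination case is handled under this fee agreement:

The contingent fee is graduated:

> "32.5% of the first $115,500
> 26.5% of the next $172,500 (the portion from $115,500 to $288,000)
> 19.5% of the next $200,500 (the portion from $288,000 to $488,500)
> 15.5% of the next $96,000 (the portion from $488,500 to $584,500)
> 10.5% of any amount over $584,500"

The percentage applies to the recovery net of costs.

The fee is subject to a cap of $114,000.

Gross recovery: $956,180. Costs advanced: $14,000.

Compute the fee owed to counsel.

Fee base (net of costs): $956,180 − $14,000 = $942,180
First $115,500 at 32.5% = $37,537.50
Next $172,500 at 26.5% = $45,712.50
Next $200,500 at 19.5% = $39,097.50
Next $96,000 at 15.5% = $14,880.00
Remaining $357,680 at 10.5% = $37,556.40
Fee: $37,537.50 + $45,712.50 + $39,097.50 + $14,880.00 + $37,556.40 = $174,783.90
$174,783.90 exceeds the $114,000 cap, so the fee is capped at $114,000.00.

$114,000.00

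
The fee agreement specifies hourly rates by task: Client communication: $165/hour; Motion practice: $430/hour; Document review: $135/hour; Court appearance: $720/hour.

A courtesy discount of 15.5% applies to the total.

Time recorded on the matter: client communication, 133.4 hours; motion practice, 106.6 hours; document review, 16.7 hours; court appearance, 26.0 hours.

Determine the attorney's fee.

Client communication: 133.4 × $165 = $22,011.00
Motion practice: 106.6 × $430 = $45,838.00
Document review: 16.7 × $135 = $2,254.50
Court appearance: 26.0 × $720 = $18,720.00
Subtotal: $88,823.50
Less 15.5% discount: −$13,767.64
Total: $88,823.50 − $13,767.64 = $75,055.86

$75,055.86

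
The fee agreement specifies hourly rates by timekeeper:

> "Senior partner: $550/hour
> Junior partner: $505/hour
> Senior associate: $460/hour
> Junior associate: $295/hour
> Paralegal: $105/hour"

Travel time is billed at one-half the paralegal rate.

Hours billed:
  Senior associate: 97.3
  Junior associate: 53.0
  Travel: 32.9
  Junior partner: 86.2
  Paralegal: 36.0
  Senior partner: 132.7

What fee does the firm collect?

$182,416.25

Senior partner: 132.7 × $550 = $72,985.00
Junior partner: 86.2 × $505 = $43,531.00
Senior associate: 97.3 × $460 = $44,758.00
Junior associate: 53.0 × $295 = $15,635.00
Paralegal: 36.0 × $105 = $3,780.00
Subtotal: $72,985.00 + $43,531.00 + $44,758.00 + $15,635.00 + $3,780.00 = $180,689.00
Travel: 32.9 × ($105 ÷ 2) = 32.9 × $52.50 = $1,727.25
Total: $180,689.00 + $1,727.25 = $182,416.25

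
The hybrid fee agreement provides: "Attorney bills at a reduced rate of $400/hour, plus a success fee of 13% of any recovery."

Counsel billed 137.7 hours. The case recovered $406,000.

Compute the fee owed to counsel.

Hourly: 137.7 × $400 = $55,080.00
Success fee: 13% of $406,000 = $52,780.00
Total: $55,080.00 + $52,780.00 = $107,860.00

$107,860.00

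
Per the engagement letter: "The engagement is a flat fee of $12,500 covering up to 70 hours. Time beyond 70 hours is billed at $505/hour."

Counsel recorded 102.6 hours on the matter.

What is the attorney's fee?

Flat fee: $12,500.00
Excess hours: 102.6 − 70 = 32.6
Overrun: 32.6 × $505 = $16,463.00
Total: $12,500.00 + $16,463.00 = $28,963.00

$28,963.00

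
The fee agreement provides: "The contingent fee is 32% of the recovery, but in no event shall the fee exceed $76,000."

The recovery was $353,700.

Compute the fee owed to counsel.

$76,000.00

32% of $353,700 = $113,184.00
That exceeds the $76,000 cap, so the fee is capped at $76,000.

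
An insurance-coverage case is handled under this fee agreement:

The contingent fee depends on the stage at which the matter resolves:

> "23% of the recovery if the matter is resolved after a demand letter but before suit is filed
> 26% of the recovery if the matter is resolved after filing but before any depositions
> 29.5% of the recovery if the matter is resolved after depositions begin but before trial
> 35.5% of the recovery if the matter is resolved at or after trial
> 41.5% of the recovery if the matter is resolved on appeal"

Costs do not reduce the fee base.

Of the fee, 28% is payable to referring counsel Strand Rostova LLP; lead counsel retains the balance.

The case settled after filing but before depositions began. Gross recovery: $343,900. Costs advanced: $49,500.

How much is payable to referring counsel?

$25,035.92

Fee base is the gross recovery, $343,900; costs are reimbursed separately.
The matter settled after filing but before depositions began, so the 26% rate applies.
$343,900 × 26% = $89,414.00
Referral share: 28% of $89,414.00 = $25,035.92; lead counsel retains $89,414.00 − $25,035.92 = $64,378.08.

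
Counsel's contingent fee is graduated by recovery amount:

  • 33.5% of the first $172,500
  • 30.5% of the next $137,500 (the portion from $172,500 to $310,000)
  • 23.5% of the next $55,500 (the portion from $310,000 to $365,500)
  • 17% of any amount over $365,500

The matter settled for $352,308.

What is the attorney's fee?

First $172,500 at 33.5% = $57,787.50
Next $137,500 at 30.5% = $41,937.50
Remaining $42,308 at 23.5% = $9,942.38
Fee: $57,787.50 + $41,937.50 + $9,942.38 = $109,667.38

$109,667.38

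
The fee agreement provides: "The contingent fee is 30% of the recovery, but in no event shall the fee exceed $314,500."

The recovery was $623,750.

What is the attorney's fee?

30% of $623,750 = $187,125.00
That is under the $314,500 cap.

$187,125.00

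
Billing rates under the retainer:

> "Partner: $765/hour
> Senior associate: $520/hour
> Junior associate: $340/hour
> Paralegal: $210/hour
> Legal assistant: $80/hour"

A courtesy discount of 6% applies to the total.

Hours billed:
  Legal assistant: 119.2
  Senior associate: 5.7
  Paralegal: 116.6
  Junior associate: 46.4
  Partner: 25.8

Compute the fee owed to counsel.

$68,149.06

Partner: 25.8 × $765 = $19,737.00
Senior associate: 5.7 × $520 = $2,964.00
Junior associate: 46.4 × $340 = $15,776.00
Paralegal: 116.6 × $210 = $24,486.00
Legal assistant: 119.2 × $80 = $9,536.00
Subtotal: $72,499.00
Less 6% discount: −$4,349.94
Total: $72,499.00 − $4,349.94 = $68,149.06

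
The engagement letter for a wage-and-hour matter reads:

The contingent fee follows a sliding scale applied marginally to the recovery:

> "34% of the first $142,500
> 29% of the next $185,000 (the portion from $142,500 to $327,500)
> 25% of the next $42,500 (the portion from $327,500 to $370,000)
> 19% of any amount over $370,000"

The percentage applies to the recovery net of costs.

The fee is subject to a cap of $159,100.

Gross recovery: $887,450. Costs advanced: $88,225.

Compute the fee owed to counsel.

Fee base (net of costs): $887,450 − $88,225 = $799,225
First $142,500 at 34% = $48,450.00
Next $185,000 at 29% = $53,650.00
Next $42,500 at 25% = $10,625.00
Remaining $429,225 at 19% = $81,552.75
Fee: $48,450.00 + $53,650.00 + $10,625.00 + $81,552.75 = $194,277.75
$194,277.75 exceeds the $159,100 cap, so the fee is capped at $159,100.00.

$159,100.00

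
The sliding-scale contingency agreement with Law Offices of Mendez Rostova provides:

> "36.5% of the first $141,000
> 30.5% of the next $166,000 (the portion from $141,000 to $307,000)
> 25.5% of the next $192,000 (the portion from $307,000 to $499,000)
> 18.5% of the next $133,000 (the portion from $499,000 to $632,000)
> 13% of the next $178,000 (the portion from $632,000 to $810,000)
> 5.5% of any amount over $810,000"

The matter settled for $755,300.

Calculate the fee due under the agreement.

$191,689.00

First $141,000 at 36.5% = $51,465.00
Next $166,000 at 30.5% = $50,630.00
Next $192,000 at 25.5% = $48,960.00
Next $133,000 at 18.5% = $24,605.00
Remaining $123,300 at 13% = $16,029.00
Fee: $51,465.00 + $50,630.00 + $48,960.00 + $24,605.00 + $16,029.00 = $191,689.00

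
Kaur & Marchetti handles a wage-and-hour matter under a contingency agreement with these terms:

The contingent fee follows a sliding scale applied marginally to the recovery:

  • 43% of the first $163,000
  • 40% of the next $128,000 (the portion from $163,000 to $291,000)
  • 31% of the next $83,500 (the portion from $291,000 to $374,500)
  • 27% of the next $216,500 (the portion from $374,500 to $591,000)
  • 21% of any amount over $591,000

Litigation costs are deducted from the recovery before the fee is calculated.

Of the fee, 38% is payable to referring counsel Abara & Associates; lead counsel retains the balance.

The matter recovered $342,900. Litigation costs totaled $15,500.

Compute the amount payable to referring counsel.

$50,378.12

Fee base (net of costs): $342,900 − $15,500 = $327,400
First $163,000 at 43% = $70,090.00
Next $128,000 at 40% = $51,200.00
Remaining $36,400 at 31% = $11,284.00
Fee: $70,090.00 + $51,200.00 + $11,284.00 = $132,574.00
Referral share: 38% of $132,574.00 = $50,378.12; lead counsel retains $132,574.00 − $50,378.12 = $82,195.88.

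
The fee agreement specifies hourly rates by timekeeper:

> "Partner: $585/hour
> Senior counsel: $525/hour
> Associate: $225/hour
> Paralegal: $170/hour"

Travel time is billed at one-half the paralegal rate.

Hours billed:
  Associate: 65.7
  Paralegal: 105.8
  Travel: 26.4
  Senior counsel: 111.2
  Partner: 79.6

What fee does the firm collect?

$139,958.50

Partner: 79.6 × $585 = $46,566.00
Senior counsel: 111.2 × $525 = $58,380.00
Associate: 65.7 × $225 = $14,782.50
Paralegal: 105.8 × $170 = $17,986.00
Subtotal: $46,566.00 + $58,380.00 + $14,782.50 + $17,986.00 = $137,714.50
Travel: 26.4 × ($170 ÷ 2) = 26.4 × $85.00 = $2,244.00
Total: $137,714.50 + $2,244.00 = $139,958.50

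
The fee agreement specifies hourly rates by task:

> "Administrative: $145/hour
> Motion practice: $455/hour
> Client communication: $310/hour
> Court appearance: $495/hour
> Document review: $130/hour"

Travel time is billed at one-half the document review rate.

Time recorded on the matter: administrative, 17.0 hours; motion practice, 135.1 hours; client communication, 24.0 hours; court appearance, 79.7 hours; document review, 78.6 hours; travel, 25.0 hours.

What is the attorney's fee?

$122,670.00

Administrative: 17.0 × $145 = $2,465.00
Motion practice: 135.1 × $455 = $61,470.50
Client communication: 24.0 × $310 = $7,440.00
Court appearance: 79.7 × $495 = $39,451.50
Document review: 78.6 × $130 = $10,218.00
Subtotal: $2,465.00 + $61,470.50 + $7,440.00 + $39,451.50 + $10,218.00 = $121,045.00
Travel: 25.0 × ($130 ÷ 2) = 25.0 × $65.00 = $1,625.00
Total: $121,045.00 + $1,625.00 = $122,670.00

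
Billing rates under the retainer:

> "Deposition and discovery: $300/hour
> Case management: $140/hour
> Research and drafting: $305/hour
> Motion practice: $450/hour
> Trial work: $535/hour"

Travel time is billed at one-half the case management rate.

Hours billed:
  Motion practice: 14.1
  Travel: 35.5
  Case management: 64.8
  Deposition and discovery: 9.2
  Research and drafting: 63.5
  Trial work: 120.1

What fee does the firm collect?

Deposition and discovery: 9.2 × $300 = $2,760.00
Case management: 64.8 × $140 = $9,072.00
Research and drafting: 63.5 × $305 = $19,367.50
Motion practice: 14.1 × $450 = $6,345.00
Trial work: 120.1 × $535 = $64,253.50
Subtotal: $2,760.00 + $9,072.00 + $19,367.50 + $6,345.00 + $64,253.50 = $101,798.00
Travel: 35.5 × ($140 ÷ 2) = 35.5 × $70.00 = $2,485.00
Total: $101,798.00 + $2,485.00 = $104,283.00

$104,283.00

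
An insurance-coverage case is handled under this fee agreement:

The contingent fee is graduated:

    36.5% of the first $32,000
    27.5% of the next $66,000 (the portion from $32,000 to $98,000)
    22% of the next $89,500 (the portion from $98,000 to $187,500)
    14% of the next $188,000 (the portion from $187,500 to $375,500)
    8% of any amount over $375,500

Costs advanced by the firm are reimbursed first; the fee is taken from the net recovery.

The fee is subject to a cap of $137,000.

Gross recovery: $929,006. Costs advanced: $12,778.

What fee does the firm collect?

$119,098.24

Fee base (net of costs): $929,006 − $12,778 = $916,228
First $32,000 at 36.5% = $11,680.00
Next $66,000 at 27.5% = $18,150.00
Next $89,500 at 22% = $19,690.00
Next $188,000 at 14% = $26,320.00
Remaining $540,728 at 8% = $43,258.24
Fee: $11,680.00 + $18,150.00 + $19,690.00 + $26,320.00 + $43,258.24 = $119,098.24
$119,098.24 is under the $137,000 cap.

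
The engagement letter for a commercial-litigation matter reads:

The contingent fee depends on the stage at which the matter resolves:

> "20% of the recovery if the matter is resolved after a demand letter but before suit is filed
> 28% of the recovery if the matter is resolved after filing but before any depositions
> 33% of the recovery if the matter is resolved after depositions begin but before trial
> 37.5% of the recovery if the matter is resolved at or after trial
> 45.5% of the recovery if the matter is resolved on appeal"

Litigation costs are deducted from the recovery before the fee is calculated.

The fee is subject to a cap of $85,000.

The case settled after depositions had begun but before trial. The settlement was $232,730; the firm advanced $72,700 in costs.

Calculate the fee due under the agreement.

$52,809.90

Fee base (net of costs): $232,730 − $72,700 = $160,030
The matter settled after depositions had begun but before trial, so the 33% rate applies.
$160,030 × 33% = $52,809.90
$52,809.90 is under the $85,000 cap.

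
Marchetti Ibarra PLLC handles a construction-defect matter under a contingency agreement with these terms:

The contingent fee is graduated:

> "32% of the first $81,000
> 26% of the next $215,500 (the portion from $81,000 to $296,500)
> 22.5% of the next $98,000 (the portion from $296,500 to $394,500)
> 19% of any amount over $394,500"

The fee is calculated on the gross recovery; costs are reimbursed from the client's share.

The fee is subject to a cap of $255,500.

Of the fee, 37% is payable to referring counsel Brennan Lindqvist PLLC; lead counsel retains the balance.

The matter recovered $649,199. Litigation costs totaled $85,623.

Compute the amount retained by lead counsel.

$96,007.47

Fee base is the gross recovery, $649,199; costs are reimbursed separately.
First $81,000 at 32% = $25,920.00
Next $215,500 at 26% = $56,030.00
Next $98,000 at 22.5% = $22,050.00
Remaining $254,699 at 19% = $48,392.81
Fee: $25,920.00 + $56,030.00 + $22,050.00 + $48,392.81 = $152,392.81
$152,392.81 is under the $255,500 cap.
Referral share: 37% of $152,392.81 = $56,385.34; lead counsel retains $152,392.81 − $56,385.34 = $96,007.47.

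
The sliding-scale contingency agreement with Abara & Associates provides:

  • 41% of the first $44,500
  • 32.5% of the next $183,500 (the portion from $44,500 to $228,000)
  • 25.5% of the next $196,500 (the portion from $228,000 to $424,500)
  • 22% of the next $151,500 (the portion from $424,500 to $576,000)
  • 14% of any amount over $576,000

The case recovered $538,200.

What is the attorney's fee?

$153,004.00

First $44,500 at 41% = $18,245.00
Next $183,500 at 32.5% = $59,637.50
Next $196,500 at 25.5% = $50,107.50
Remaining $113,700 at 22% = $25,014.00
Fee: $18,245.00 + $59,637.50 + $50,107.50 + $25,014.00 = $153,004.00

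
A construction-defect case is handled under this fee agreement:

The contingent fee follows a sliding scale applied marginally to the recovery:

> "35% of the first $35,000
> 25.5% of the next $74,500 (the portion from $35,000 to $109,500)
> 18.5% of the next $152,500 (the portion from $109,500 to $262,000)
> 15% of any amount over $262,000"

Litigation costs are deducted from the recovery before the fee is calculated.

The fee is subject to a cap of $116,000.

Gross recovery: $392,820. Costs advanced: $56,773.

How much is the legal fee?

$70,567.05

Fee base (net of costs): $392,820 − $56,773 = $336,047
First $35,000 at 35% = $12,250.00
Next $74,500 at 25.5% = $18,997.50
Next $152,500 at 18.5% = $28,212.50
Remaining $74,047 at 15% = $11,107.05
Fee: $12,250.00 + $18,997.50 + $28,212.50 + $11,107.05 = $70,567.05
$70,567.05 is under the $116,000 cap.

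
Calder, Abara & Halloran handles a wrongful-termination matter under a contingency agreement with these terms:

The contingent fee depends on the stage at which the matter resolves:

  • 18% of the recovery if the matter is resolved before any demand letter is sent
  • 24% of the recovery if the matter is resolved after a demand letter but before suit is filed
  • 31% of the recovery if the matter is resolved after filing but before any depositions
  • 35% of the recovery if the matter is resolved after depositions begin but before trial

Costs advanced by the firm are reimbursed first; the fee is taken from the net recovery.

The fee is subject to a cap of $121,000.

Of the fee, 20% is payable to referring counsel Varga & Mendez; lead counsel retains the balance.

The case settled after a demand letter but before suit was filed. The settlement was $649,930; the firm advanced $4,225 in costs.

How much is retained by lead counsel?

Fee base (net of costs): $649,930 − $4,225 = $645,705
The matter settled after a demand letter but before suit was filed, so the 24% rate applies.
$645,705 × 24% = $154,969.20
$154,969.20 exceeds the $121,000 cap, so the fee is capped at $121,000.00.
Referral share: 20% of $121,000.00 = $24,200.00; lead counsel retains $121,000.00 − $24,200.00 = $96,800.00.

$96,800.00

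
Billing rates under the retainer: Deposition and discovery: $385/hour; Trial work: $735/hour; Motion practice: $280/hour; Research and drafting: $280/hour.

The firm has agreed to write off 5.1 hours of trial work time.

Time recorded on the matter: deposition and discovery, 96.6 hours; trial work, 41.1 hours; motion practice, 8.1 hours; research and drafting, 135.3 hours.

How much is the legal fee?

Deposition and discovery: 96.6 × $385 = $37,191.00
Trial work: 41.1 × $735 = $30,208.50
Motion practice: 8.1 × $280 = $2,268.00
Research and drafting: 135.3 × $280 = $37,884.00
Subtotal: $107,551.50
Write-off: 5.1 × $735 = $3,748.50
Total: $107,551.50 − $3,748.50 = $103,803.00

$103,803.00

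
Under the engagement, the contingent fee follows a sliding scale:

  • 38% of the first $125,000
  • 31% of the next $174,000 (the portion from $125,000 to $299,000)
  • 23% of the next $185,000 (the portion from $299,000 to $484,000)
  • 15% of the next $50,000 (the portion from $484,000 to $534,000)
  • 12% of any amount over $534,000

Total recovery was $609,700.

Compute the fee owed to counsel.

First $125,000 at 38% = $47,500.00
Next $174,000 at 31% = $53,940.00
Next $185,000 at 23% = $42,550.00
Next $50,000 at 15% = $7,500.00
Remaining $75,700 at 12% = $9,084.00
Fee: $47,500.00 + $53,940.00 + $42,550.00 + $7,500.00 + $9,084.00 = $160,574.00

$160,574.00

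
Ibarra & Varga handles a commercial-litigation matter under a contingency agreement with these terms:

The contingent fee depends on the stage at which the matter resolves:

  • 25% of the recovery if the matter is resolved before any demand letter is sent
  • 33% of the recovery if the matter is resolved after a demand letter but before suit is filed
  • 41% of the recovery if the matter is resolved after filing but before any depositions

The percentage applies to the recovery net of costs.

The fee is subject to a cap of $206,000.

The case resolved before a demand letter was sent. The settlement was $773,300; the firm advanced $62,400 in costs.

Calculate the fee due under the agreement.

$177,725.00

Fee base (net of costs): $773,300 − $62,400 = $710,900
The matter resolved before a demand letter was sent, so the 25% rate applies.
$710,900 × 25% = $177,725.00
$177,725.00 is under the $206,000 cap.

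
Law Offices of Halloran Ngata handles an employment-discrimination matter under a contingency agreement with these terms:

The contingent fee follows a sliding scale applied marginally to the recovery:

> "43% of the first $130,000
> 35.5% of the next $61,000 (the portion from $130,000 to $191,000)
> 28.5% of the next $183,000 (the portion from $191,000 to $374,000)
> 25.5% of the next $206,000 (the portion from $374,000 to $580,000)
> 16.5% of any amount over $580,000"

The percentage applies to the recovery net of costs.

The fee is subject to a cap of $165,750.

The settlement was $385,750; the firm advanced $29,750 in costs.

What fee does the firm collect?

Fee base (net of costs): $385,750 − $29,750 = $356,000
First $130,000 at 43% = $55,900.00
Next $61,000 at 35.5% = $21,655.00
Remaining $165,000 at 28.5% = $47,025.00
Fee: $55,900.00 + $21,655.00 + $47,025.00 = $124,580.00
$124,580.00 is under the $165,750 cap.

$124,580.00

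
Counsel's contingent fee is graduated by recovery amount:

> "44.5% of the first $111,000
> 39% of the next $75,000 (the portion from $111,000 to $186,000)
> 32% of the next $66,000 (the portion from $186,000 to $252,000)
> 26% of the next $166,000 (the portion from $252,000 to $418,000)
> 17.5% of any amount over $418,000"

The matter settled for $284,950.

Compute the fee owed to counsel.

$108,332.00

First $111,000 at 44.5% = $49,395.00
Next $75,000 at 39% = $29,250.00
Next $66,000 at 32% = $21,120.00
Remaining $32,950 at 26% = $8,567.00
Fee: $49,395.00 + $29,250.00 + $21,120.00 + $8,567.00 = $108,332.00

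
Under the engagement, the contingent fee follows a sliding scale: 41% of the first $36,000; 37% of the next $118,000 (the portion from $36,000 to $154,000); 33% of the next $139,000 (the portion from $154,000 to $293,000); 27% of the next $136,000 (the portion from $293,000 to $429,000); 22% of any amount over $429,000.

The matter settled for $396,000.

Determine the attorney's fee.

$132,100.00

First $36,000 at 41% = $14,760.00
Next $118,000 at 37% = $43,660.00
Next $139,000 at 33% = $45,870.00
Remaining $103,000 at 27% = $27,810.00
Fee: $14,760.00 + $43,660.00 + $45,870.00 + $27,810.00 = $132,100.00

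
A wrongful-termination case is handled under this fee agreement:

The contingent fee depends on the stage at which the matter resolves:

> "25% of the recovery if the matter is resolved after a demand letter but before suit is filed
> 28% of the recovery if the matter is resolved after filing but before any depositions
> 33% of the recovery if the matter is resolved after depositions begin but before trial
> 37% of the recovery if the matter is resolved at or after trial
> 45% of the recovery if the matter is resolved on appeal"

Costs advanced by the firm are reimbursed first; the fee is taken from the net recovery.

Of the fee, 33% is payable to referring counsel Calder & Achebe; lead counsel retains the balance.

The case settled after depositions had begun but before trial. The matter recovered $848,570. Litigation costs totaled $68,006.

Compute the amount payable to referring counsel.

Fee base (net of costs): $848,570 − $68,006 = $780,564
The matter settled after depositions had begun but before trial, so the 33% rate applies.
$780,564 × 33% = $257,586.12
Referral share: 33% of $257,586.12 = $85,003.42; lead counsel retains $257,586.12 − $85,003.42 = $172,582.70.

$85,003.42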